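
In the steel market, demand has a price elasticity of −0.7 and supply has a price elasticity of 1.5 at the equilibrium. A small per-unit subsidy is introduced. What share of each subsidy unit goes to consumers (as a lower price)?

Consumer share = 15/22

For a small subsidy around the equilibrium, the benefit split depends on the relative slopes, which at a point are proportional to the elasticities.
Buyer share = εs/(εs + |εd|) = 1.5/(1.5 + 0.7) = 15/22; seller share = |εd|/(εs + |εd|) = 7/22.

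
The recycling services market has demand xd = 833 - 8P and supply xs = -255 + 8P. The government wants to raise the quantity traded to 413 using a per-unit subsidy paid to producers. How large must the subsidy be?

Required subsidy s = 31 per unit

At x = 413, invert demand for the buyer price: Pb = (833 − 413)/8 = 52.5; invert supply for the seller price: Ps = (413 − (-255))/8 = 83.5.
The subsidy must fill the gap: s = Ps − Pb = 83.5 − 52.5 = 31.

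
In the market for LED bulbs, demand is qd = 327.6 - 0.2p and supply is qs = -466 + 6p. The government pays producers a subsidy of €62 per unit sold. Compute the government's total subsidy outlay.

Government cost = €19468

Pre-subsidy: 327.6 - 0.2p = -466 + 6p gives p* = 128, q* = 302.
With the subsidy, sellers receive ps = pb + 62 for each unit, where pb is the price buyers pay.
Supply in terms of pb becomes qs = -466 + 6(pb + 62) = -94 + 6pb. Setting this equal to demand: 327.6 - 0.2pb = -94 + 6pb, so pb = 68.
Sellers receive ps = 68 + 62 = 130; q' = 327.6 − 0.2·68 = 314.
Government outlay = subsidy × quantity = 62 × 314 = 19468.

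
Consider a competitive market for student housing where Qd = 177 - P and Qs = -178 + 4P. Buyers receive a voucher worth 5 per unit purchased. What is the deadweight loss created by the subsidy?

Deadweight loss = 10

Pre-subsidy: 177 - P = -178 + 4P gives P* = 71, Q* = 106.
With the rebate, buyers effectively pay Pb = Ps − 5, where Ps is the price sellers receive.
Demand in terms of Ps becomes Qd = 177 − 1(Ps − 5) = 182 - Ps. Setting this equal to supply: 182 - Ps = -178 + 4Ps, so Ps = 72.
Buyers pay Pb = 72 − 5 = 67; Q' = -178 + 4·72 = 110.
The subsidy expands output by 110 − 106 = 4 past the efficient level; on those units the gap between marginal cost and willingness to pay runs from 0 up to 5.
DWL = ½ × 5 × 4 = 10.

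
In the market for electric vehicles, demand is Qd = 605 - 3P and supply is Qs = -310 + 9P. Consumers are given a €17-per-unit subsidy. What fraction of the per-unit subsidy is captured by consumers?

Pre-subsidy: 605 - 3P = -310 + 9P gives P* = 76.25, Q* = 376.25.
With the rebate, buyers effectively pay Pb = Ps − 17, where Ps is the price sellers receive.
Demand in terms of Ps becomes Qd = 605 − 3(Ps − 17) = 656 - 3Ps. Setting this equal to supply: 656 - 3Ps = -310 + 9Ps, so Ps = 80.5.
Buyers pay Pb = 80.5 − 17 = 63.5; Q' = -310 + 9·80.5 = 414.5.
Buyers' price falls by P* − Pb = 76.25 − 63.5 = 12.75; sellers' price rises by Ps − P* = 80.5 − 76.25 = 4.25.
So consumers capture 12.75/17 = 0.75 of each unit of subsidy.

Consumer share = 0.75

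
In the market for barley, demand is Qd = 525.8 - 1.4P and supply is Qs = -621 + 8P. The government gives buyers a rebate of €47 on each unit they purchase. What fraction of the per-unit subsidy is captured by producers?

Producer share = 7/47

Pre-subsidy: 525.8 - 1.4P = -621 + 8P gives P* = 122, Q* = 355.
With the rebate, buyers effectively pay Pb = Ps − 47, where Ps is the price sellers receive.
Demand in terms of Ps becomes Qd = 525.8 − 1.4(Ps − 47) = 591.6 - 1.4Ps. Setting this equal to supply: 591.6 - 1.4Ps = -621 + 8Ps, so Ps = 129.
Buyers pay Pb = 129 − 47 = 82; Q' = -621 + 8·129 = 411.
Buyers' price falls by P* − Pb = 122 − 82 = 40; sellers' price rises by Ps − P* = 129 − 122 = 7.
So producers capture 7/47 = 7/47 of each unit of subsidy.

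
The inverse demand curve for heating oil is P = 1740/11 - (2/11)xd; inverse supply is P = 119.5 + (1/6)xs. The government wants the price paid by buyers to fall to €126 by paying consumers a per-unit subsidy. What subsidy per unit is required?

Required subsidy s = €23 per unit

At a buyer price of 126, quantity demanded is 870 − 5.5·126 = 177.
Sellers supply 177 only when they receive Ps = 119.5 + (1/6)·177 = 149.
s = Ps − Pb = 149 − 126 = 23.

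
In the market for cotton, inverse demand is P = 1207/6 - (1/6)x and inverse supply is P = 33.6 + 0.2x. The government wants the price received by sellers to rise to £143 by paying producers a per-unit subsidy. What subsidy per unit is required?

Required subsidy s = £33 per unit

At a seller price of 143, quantity supplied is -168 + 5·143 = 547.
Buyers absorb 547 only when they pay Pb = 1207/6 − (1/6)·547 = 110.
s = Ps − Pb = 143 − 110 = 33.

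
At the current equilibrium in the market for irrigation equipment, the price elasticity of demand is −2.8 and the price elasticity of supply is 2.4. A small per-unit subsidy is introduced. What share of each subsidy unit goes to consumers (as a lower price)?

For a small subsidy around the equilibrium, the benefit split depends on the relative slopes, which at a point are proportional to the elasticities.
Buyer share = εs/(εs + |εd|) = 2.4/(2.4 + 2.8) = 6/13; seller share = |εd|/(εs + |εd|) = 7/13.

Consumer share = 6/13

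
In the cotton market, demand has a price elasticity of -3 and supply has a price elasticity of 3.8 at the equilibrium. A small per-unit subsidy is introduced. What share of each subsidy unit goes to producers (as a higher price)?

Producer share = 15/34

For a small subsidy around the equilibrium, the benefit split depends on the relative slopes, which at a point are proportional to the elasticities.
Buyer share = εs/(εs + |εd|) = 3.8/(3.8 + 3) = 19/34; seller share = |εd|/(εs + |εd|) = 15/34.
So producers capture 15/34 of the subsidy.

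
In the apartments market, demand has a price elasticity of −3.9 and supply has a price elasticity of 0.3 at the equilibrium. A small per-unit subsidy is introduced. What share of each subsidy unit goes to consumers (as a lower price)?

For a small subsidy around the equilibrium, the benefit split depends on the relative slopes, which at a point are proportional to the elasticities.
Buyer share = εs/(εs + |εd|) = 0.3/(0.3 + 3.9) = 1/14; seller share = |εd|/(εs + |εd|) = 13/14.

Consumer share = 1/14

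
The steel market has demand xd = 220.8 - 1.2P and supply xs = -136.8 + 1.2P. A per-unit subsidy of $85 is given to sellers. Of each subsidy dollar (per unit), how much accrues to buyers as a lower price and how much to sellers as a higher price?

Buyers gain $42.5 per unit; sellers gain $42.5 per unit

Pre-subsidy: 220.8 - 1.2P = -136.8 + 1.2P gives P* = 149, x* = 42.
With the subsidy, sellers receive Ps = Pb + 85 for each unit, where Pb is the price buyers pay.
Supply in terms of Pb becomes xs = -136.8 + 1.2(Pb + 85) = -34.8 + 1.2Pb. Setting this equal to demand: 220.8 - 1.2Pb = -34.8 + 1.2Pb, so Pb = 106.5.
Sellers receive Ps = 106.5 + 85 = 191.5; x' = 220.8 − 1.2·106.5 = 93.
Buyers' price falls by P* − Pb = 149 − 106.5 = 42.5; sellers' price rises by Ps − P* = 191.5 − 149 = 42.5.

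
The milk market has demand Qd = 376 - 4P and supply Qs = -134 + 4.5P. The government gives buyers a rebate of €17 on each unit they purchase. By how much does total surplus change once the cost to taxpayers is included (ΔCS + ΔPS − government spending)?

Net change in total surplus = -€306

Pre-subsidy: 376 - 4P = -134 + 4.5P gives P* = 60, Q* = 136.
With the rebate, buyers effectively pay Pb = Ps − 17, where Ps is the price sellers receive.
Demand in terms of Ps becomes Qd = 376 − 4(Ps − 17) = 444 - 4Ps. Setting this equal to supply: 444 - 4Ps = -134 + 4.5Ps, so Ps = 68.
Buyers pay Pb = 68 − 17 = 51; Q' = -134 + 4.5·68 = 172.
ΔCS = ½(136 + 172)(60 − 51) = 1386; ΔPS = ½(136 + 172)(68 − 60) = 1232.
Government spending = 17 × 172 = 2924.
Net change = 1386 + 1232 − 2924 = -306. The loss equals the DWL triangle ½·17·36.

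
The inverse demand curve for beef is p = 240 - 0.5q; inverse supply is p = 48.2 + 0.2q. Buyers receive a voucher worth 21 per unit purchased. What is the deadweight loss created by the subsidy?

Deadweight loss = 315

Pre-subsidy: 240 - 0.5q = 48.2 + 0.2q gives q* = 274 and p* = 103.
With the rebate, buyers effectively pay pb = ps − 21, where ps is the price sellers receive.
On the curves, pb = 240 - 0.5q and ps = 48.2 + 0.2q; the wedge ps − pb = 21 gives 48.2 + 0.2q − (240 - 0.5q) = 21, so q' = 304.
Then pb = 240 − 0.5·304 = 88 and ps = 48.2 + 0.2·304 = 109.
The subsidy expands output by 304 − 274 = 30 past the efficient level; on those units the gap between marginal cost and willingness to pay runs from 0 up to 21.
DWL = ½ × 21 × 30 = 315.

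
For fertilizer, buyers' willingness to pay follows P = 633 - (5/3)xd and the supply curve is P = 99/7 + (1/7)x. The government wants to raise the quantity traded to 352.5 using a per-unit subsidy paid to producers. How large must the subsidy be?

At x = 352.5, from the demand curve buyers pay Pb = 633 − (5/3)·352.5 = 45.5; from the supply curve sellers need Ps = 99/7 + (1/7)·352.5 = 64.5.
The subsidy must fill the gap: s = Ps − Pb = 64.5 − 45.5 = 19.

Required subsidy s = 19 per unit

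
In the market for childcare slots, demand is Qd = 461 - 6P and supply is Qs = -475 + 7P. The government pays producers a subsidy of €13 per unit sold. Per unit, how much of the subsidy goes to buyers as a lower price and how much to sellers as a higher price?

Pre-subsidy: 461 - 6P = -475 + 7P gives P* = 72, Q* = 29.
With the subsidy, sellers receive Ps = Pb + 13 for each unit, where Pb is the price buyers pay.
Supply in terms of Pb becomes Qs = -475 + 7(Pb + 13) = -384 + 7Pb. Setting this equal to demand: 461 - 6Pb = -384 + 7Pb, so Pb = 65.
Sellers receive Ps = 65 + 13 = 78; Q' = 461 − 6·65 = 71.
Buyers' price falls by P* − Pb = 72 − 65 = 7; sellers' price rises by Ps − P* = 78 − 72 = 6.

Buyers gain €7 per unit; sellers gain €6 per unit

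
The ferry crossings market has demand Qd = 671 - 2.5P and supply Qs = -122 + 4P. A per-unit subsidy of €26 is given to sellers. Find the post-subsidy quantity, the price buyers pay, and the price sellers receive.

Pre-subsidy: 671 - 2.5P = -122 + 4P gives P* = 122, Q* = 366.
With the subsidy, sellers receive Ps = Pb + 26 for each unit, where Pb is the price buyers pay.
Supply in terms of Pb becomes Qs = -122 + 4(Pb + 26) = -18 + 4Pb. Setting this equal to demand: 671 - 2.5Pb = -18 + 4Pb, so Pb = 106.
Sellers receive Ps = 106 + 26 = 132; Q' = 671 − 2.5·106 = 406.

Q' = 406; buyers pay €106; sellers receive €132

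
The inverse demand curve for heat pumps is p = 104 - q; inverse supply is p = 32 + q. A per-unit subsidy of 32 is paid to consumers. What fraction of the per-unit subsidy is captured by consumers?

Consumer share = 0.5

Pre-subsidy: 104 - q = 32 + q gives q* = 36 and p* = 68.
With the rebate, buyers effectively pay pb = ps − 32, where ps is the price sellers receive.
On the curves, pb = 104 - q and ps = 32 + q; the wedge ps − pb = 32 gives 32 + q − (104 - q) = 32, so q' = 52.
Then pb = 104 − 1·52 = 52 and ps = 32 + 1·52 = 84.
Buyers' price falls by p* − pb = 68 − 52 = 16; sellers' price rises by ps − p* = 84 − 68 = 16.
So consumers capture 16/32 = 0.5 of each unit of subsidy.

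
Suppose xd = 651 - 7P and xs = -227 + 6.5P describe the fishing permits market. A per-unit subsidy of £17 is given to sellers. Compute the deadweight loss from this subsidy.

Deadweight loss = 26299/54

Pre-subsidy: 651 - 7P = -227 + 6.5P gives P* = 1756/27, x* = 5285/27.
With the subsidy, sellers receive Ps = Pb + 17 for each unit, where Pb is the price buyers pay.
Supply in terms of Pb becomes xs = -227 + 6.5(Pb + 17) = -116.5 + 6.5Pb. Setting this equal to demand: 651 - 7Pb = -116.5 + 6.5Pb, so Pb = 1535/27.
Sellers receive Ps = 1535/27 + 17 = 1994/27; x' = 651 − 7·(1535/27) = 6832/27.
The subsidy expands output by 6832/27 − 5285/27 = 1547/27 past the efficient level; on those units the gap between marginal cost and willingness to pay runs from 0 up to 17.
DWL = ½ × 17 × 1547/27 = 26299/54.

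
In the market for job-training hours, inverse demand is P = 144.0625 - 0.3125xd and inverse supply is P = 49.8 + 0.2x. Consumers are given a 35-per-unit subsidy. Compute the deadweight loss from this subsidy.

Pre-subsidy: 144.0625 - 0.3125x = 49.8 + 0.2x gives x* = 7541/41 and P* = 3550/41.
With the rebate, buyers effectively pay Pb = Ps − 35, where Ps is the price sellers receive.
On the curves, Pb = 144.0625 - 0.3125x and Ps = 49.8 + 0.2x; the wedge Ps − Pb = 35 gives 49.8 + 0.2x − (144.0625 - 0.3125x) = 35, so x' = 10341/41.
Then Pb = 144.0625 − 0.3125·(10341/41) = 2675/41 and Ps = 49.8 + 0.2·(10341/41) = 4110/41.
The subsidy expands output by 10341/41 − 7541/41 = 2800/41 past the efficient level; on those units the gap between marginal cost and willingness to pay runs from 0 up to 35.
DWL = ½ × 35 × 2800/41 = 49000/41.

Deadweight loss = 49000/41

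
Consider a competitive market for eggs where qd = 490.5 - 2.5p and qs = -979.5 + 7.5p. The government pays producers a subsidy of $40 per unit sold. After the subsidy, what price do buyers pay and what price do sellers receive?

Buyers pay $117; sellers receive $157

Pre-subsidy: 490.5 - 2.5p = -979.5 + 7.5p gives p* = 147, q* = 123.
With the subsidy, sellers receive ps = pb + 40 for each unit, where pb is the price buyers pay.
Supply in terms of pb becomes qs = -979.5 + 7.5(pb + 40) = -679.5 + 7.5pb. Setting this equal to demand: 490.5 - 2.5pb = -679.5 + 7.5pb, so pb = 117.
Sellers receive ps = 117 + 40 = 157; q' = 490.5 − 2.5·117 = 198.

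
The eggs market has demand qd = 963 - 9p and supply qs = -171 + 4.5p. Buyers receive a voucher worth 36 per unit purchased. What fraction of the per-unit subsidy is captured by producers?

Pre-subsidy: 963 - 9p = -171 + 4.5p gives p* = 84, q* = 207.
With the rebate, buyers effectively pay pb = ps − 36, where ps is the price sellers receive.
Demand in terms of ps becomes qd = 963 − 9(ps − 36) = 1287 - 9ps. Setting this equal to supply: 1287 - 9ps = -171 + 4.5ps, so ps = 108.
Buyers pay pb = 108 − 36 = 72; q' = -171 + 4.5·108 = 315.
Buyers' price falls by p* − pb = 84 − 72 = 12; sellers' price rises by ps − p* = 108 − 84 = 24.
So producers capture 24/36 = 2/3 of each unit of subsidy.

Producer share = 2/3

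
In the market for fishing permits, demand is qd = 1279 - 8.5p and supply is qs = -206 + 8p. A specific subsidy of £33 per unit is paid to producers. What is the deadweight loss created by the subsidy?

Pre-subsidy: 1279 - 8.5p = -206 + 8p gives p* = 90, q* = 514.
With the subsidy, sellers receive ps = pb + 33 for each unit, where pb is the price buyers pay.
Supply in terms of pb becomes qs = -206 + 8(pb + 33) = 58 + 8pb. Setting this equal to demand: 1279 - 8.5pb = 58 + 8pb, so pb = 74.
Sellers receive ps = 74 + 33 = 107; q' = 1279 − 8.5·74 = 650.
The subsidy expands output by 650 − 514 = 136 past the efficient level; on those units the gap between marginal cost and willingness to pay runs from 0 up to 33.
DWL = ½ × 33 × 136 = 2244.

Deadweight loss = £2244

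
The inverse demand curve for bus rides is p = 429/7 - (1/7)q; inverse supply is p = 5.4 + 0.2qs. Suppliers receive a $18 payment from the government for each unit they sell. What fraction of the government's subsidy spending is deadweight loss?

Pre-subsidy: 429/7 - (1/7)q = 5.4 + 0.2q gives q* = 163 and p* = 38.
With the subsidy, sellers receive ps = pb + 18 for each unit, where pb is the price buyers pay.
On the curves, pb = 429/7 - (1/7)q and ps = 5.4 + 0.2q; the wedge ps − pb = 18 gives 5.4 + 0.2q − (429/7 - (1/7)q) = 18, so q' = 215.5.
Then pb = 429/7 − (1/7)·215.5 = 30.5 and ps = 5.4 + 0.2·215.5 = 48.5.
ΔCS = ½(163 + 215.5)(38 − 30.5) = 1419.375; ΔPS = ½(163 + 215.5)(48.5 − 38) = 1987.125.
Government spending = 18 × 215.5 = 3879.
DWL = ½ × 18 × (215.5 − 163) = 472.5; fraction = 472.5 / 3879 = 105/862.

DWL / government spending = 105/862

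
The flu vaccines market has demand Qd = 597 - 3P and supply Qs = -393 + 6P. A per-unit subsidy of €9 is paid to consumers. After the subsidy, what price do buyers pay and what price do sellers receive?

Pre-subsidy: 597 - 3P = -393 + 6P gives P* = 110, Q* = 267.
With the rebate, buyers effectively pay Pb = Ps − 9, where Ps is the price sellers receive.
Demand in terms of Ps becomes Qd = 597 − 3(Ps − 9) = 624 - 3Ps. Setting this equal to supply: 624 - 3Ps = -393 + 6Ps, so Ps = 113.
Buyers pay Pb = 113 − 9 = 104; Q' = -393 + 6·113 = 285.

Buyers pay €104; sellers receive €113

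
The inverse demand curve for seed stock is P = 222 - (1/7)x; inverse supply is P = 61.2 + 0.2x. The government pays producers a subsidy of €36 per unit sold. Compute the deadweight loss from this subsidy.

Deadweight loss = €1890

Pre-subsidy: 222 - (1/7)x = 61.2 + 0.2x gives x* = 469 and P* = 155.
With the subsidy, sellers receive Ps = Pb + 36 for each unit, where Pb is the price buyers pay.
On the curves, Pb = 222 - (1/7)x and Ps = 61.2 + 0.2x; the wedge Ps − Pb = 36 gives 61.2 + 0.2x − (222 - (1/7)x) = 36, so x' = 574.
Then Pb = 222 − (1/7)·574 = 140 and Ps = 61.2 + 0.2·574 = 176.
The subsidy expands output by 574 − 469 = 105 past the efficient level; on those units the gap between marginal cost and willingness to pay runs from 0 up to 36.
DWL = ½ × 36 × 105 = 1890.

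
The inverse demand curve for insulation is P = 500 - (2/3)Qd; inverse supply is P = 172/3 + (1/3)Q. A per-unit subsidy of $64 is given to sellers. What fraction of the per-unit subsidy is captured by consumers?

Consumer share = 2/3

Pre-subsidy: 500 - (2/3)Q = 172/3 + (1/3)Q gives Q* = 1328/3 and P* = 1844/9.
With the subsidy, sellers receive Ps = Pb + 64 for each unit, where Pb is the price buyers pay.
On the curves, Pb = 500 - (2/3)Q and Ps = 172/3 + (1/3)Q; the wedge Ps − Pb = 64 gives 172/3 + (1/3)Q − (500 - (2/3)Q) = 64, so Q' = 1520/3.
Then Pb = 500 − (2/3)·(1520/3) = 1460/9 and Ps = 172/3 + (1/3)·(1520/3) = 2036/9.
Buyers' price falls by P* − Pb = 1844/9 − 1460/9 = 128/3; sellers' price rises by Ps − P* = 2036/9 − 1844/9 = 64/3.
So consumers capture (128/3)/64 = 2/3 of each unit of subsidy.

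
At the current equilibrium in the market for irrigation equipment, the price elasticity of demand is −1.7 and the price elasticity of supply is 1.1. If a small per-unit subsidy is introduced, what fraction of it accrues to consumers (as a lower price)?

For a small subsidy around the equilibrium, the benefit split depends on the relative slopes, which at a point are proportional to the elasticities.
Buyer share = εs/(εs + |εd|) = 1.1/(1.1 + 1.7) = 11/28; seller share = |εd|/(εs + |εd|) = 17/28.

Consumer share = 11/28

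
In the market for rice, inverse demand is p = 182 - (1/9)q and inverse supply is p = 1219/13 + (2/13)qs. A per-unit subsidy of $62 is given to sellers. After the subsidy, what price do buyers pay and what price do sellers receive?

Buyers pay $119; sellers receive $181

Pre-subsidy: 182 - (1/9)q = 1219/13 + (2/13)q gives q* = 333 and p* = 145.
With the subsidy, sellers receive ps = pb + 62 for each unit, where pb is the price buyers pay.
On the curves, pb = 182 - (1/9)q and ps = 1219/13 + (2/13)q; the wedge ps − pb = 62 gives 1219/13 + (2/13)q − (182 - (1/9)q) = 62, so q' = 567.
Then pb = 182 − (1/9)·567 = 119 and ps = 1219/13 + (2/13)·567 = 181.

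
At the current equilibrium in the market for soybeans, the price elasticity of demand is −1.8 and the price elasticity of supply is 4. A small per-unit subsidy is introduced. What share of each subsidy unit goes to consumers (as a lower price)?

Consumer share = 20/29

For a small subsidy around the equilibrium, the benefit split depends on the relative slopes, which at a point are proportional to the elasticities.
Buyer share = εs/(εs + |εd|) = 4/(4 + 1.8) = 20/29; seller share = |εd|/(εs + |εd|) = 9/29.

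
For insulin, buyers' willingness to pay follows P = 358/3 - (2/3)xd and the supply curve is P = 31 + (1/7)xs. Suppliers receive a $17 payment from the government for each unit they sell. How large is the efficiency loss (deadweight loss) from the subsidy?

Deadweight loss = $178.5

Pre-subsidy: 358/3 - (2/3)x = 31 + (1/7)x gives x* = 1855/17 and P* = 792/17.
With the subsidy, sellers receive Ps = Pb + 17 for each unit, where Pb is the price buyers pay.
On the curves, Pb = 358/3 - (2/3)x and Ps = 31 + (1/7)x; the wedge Ps − Pb = 17 gives 31 + (1/7)x − (358/3 - (2/3)x) = 17, so x' = 2212/17.
Then Pb = 358/3 − (2/3)·(2212/17) = 554/17 and Ps = 31 + (1/7)·(2212/17) = 843/17.
The subsidy expands output by 2212/17 − 1855/17 = 21 past the efficient level; on those units the gap between marginal cost and willingness to pay runs from 0 up to 17.
DWL = ½ × 17 × 21 = 178.5.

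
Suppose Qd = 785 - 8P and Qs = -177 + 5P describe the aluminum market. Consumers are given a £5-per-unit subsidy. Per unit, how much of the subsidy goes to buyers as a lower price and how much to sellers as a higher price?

Buyers gain 25/13 per unit; sellers gain 40/13 per unit

Pre-subsidy: 785 - 8P = -177 + 5P gives P* = 74, Q* = 193.
With the rebate, buyers effectively pay Pb = Ps − 5, where Ps is the price sellers receive.
Demand in terms of Ps becomes Qd = 785 − 8(Ps − 5) = 825 - 8Ps. Setting this equal to supply: 825 - 8Ps = -177 + 5Ps, so Ps = 1002/13.
Buyers pay Pb = 1002/13 − 5 = 937/13; Q' = -177 + 5·(1002/13) = 2709/13.
Buyers' price falls by P* − Pb = 74 − 937/13 = 25/13; sellers' price rises by Ps − P* = 1002/13 − 74 = 40/13.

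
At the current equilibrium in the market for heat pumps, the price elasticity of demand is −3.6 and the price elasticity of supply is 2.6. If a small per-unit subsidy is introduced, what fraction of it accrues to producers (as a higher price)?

For a small subsidy around the equilibrium, the benefit split depends on the relative slopes, which at a point are proportional to the elasticities.
Buyer share = εs/(εs + |εd|) = 2.6/(2.6 + 3.6) = 13/31; seller share = |εd|/(εs + |εd|) = 18/31.
So producers capture 18/31 of the subsidy.

Producer share = 18/31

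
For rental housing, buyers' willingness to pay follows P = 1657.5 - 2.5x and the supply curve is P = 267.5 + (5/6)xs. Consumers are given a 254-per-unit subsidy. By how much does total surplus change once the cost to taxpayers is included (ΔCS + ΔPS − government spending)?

Net change in total surplus = -9677.4

Pre-subsidy: 1657.5 - 2.5x = 267.5 + (5/6)x gives x* = 417 and P* = 615.
With the rebate, buyers effectively pay Pb = Ps − 254, where Ps is the price sellers receive.
On the curves, Pb = 1657.5 - 2.5x and Ps = 267.5 + (5/6)x; the wedge Ps − Pb = 254 gives 267.5 + (5/6)x − (1657.5 - 2.5x) = 254, so x' = 493.2.
Then Pb = 1657.5 − 2.5·493.2 = 424.5 and Ps = 267.5 + (5/6)·493.2 = 678.5.
ΔCS = ½(417 + 493.2)(615 − 424.5) = 86696.55; ΔPS = ½(417 + 493.2)(678.5 − 615) = 28898.85.
Government spending = 254 × 493.2 = 125272.8.
Net change = 86696.55 + 28898.85 − 125272.8 = -9677.4. The loss equals the DWL triangle ½·254·76.2.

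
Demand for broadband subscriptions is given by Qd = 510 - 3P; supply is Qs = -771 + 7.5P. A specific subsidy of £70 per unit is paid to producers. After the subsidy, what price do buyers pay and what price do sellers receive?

Buyers pay £72; sellers receive £142

Pre-subsidy: 510 - 3P = -771 + 7.5P gives P* = 122, Q* = 144.
With the subsidy, sellers receive Ps = Pb + 70 for each unit, where Pb is the price buyers pay.
Supply in terms of Pb becomes Qs = -771 + 7.5(Pb + 70) = -246 + 7.5Pb. Setting this equal to demand: 510 - 3Pb = -246 + 7.5Pb, so Pb = 72.
Sellers receive Ps = 72 + 70 = 142; Q' = 510 − 3·72 = 294.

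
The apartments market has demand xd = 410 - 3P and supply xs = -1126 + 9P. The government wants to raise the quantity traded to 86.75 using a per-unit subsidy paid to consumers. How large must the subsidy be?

At x = 86.75, invert demand for the buyer price: Pb = (410 − 86.75)/3 = 107.75; invert supply for the seller price: Ps = (86.75 − (-1126))/9 = 134.75.
The subsidy must fill the gap: s = Ps − Pb = 134.75 − 107.75 = 27.

Required subsidy s = 27 per unit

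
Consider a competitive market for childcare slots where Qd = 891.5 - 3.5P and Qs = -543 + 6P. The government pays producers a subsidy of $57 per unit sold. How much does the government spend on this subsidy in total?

Pre-subsidy: 891.5 - 3.5P = -543 + 6P gives P* = 151, Q* = 363.
With the subsidy, sellers receive Ps = Pb + 57 for each unit, where Pb is the price buyers pay.
Supply in terms of Pb becomes Qs = -543 + 6(Pb + 57) = -201 + 6Pb. Setting this equal to demand: 891.5 - 3.5Pb = -201 + 6Pb, so Pb = 115.
Sellers receive Ps = 115 + 57 = 172; Q' = 891.5 − 3.5·115 = 489.
Government outlay = subsidy × quantity = 57 × 489 = 27873.

Government cost = $27873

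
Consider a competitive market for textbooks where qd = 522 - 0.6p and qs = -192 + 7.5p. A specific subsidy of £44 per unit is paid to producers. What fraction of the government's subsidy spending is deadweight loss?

Pre-subsidy: 522 - 0.6p = -192 + 7.5p gives p* = 2380/27, q* = 4222/9.
With the subsidy, sellers receive ps = pb + 44 for each unit, where pb is the price buyers pay.
Supply in terms of pb becomes qs = -192 + 7.5(pb + 44) = 138 + 7.5pb. Setting this equal to demand: 522 - 0.6pb = 138 + 7.5pb, so pb = 1280/27.
Sellers receive ps = 1280/27 + 44 = 2468/27; q' = 522 − 0.6·(1280/27) = 4442/9.
ΔCS = ½(4222/9 + 4442/9)(2380/27 − 1280/27) = 1588400/81; ΔPS = ½(4222/9 + 4442/9)(2468/27 − 2380/27) = 127072/81.
Government spending = 44 × 4442/9 = 195448/9.
DWL = ½ × 44 × (4442/9 − 4222/9) = 4840/9; fraction = (4840/9) / (195448/9) = 55/2221.

DWL / government spending = 55/2221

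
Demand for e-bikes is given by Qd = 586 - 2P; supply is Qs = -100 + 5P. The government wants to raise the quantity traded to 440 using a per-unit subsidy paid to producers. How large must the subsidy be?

Required subsidy s = 35 per unit

At Q = 440, invert demand for the buyer price: Pb = (586 − 440)/2 = 73; invert supply for the seller price: Ps = (440 − (-100))/5 = 108.
The subsidy must fill the gap: s = Ps − Pb = 108 − 73 = 35.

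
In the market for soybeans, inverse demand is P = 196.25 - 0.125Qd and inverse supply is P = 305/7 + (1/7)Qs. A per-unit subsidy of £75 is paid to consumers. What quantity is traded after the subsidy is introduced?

Q' = 850

Pre-subsidy: 196.25 - 0.125Q = 305/7 + (1/7)Q gives Q* = 570 and P* = 125.
With the rebate, buyers effectively pay Pb = Ps − 75, where Ps is the price sellers receive.
On the curves, Pb = 196.25 - 0.125Q and Ps = 305/7 + (1/7)Q; the wedge Ps − Pb = 75 gives 305/7 + (1/7)Q − (196.25 - 0.125Q) = 75, so Q' = 850.
Then Pb = 196.25 − 0.125·850 = 90 and Ps = 305/7 + (1/7)·850 = 165.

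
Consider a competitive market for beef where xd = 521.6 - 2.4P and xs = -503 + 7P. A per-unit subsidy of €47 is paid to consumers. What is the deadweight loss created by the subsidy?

Pre-subsidy: 521.6 - 2.4P = -503 + 7P gives P* = 109, x* = 260.
With the rebate, buyers effectively pay Pb = Ps − 47, where Ps is the price sellers receive.
Demand in terms of Ps becomes xd = 521.6 − 2.4(Ps − 47) = 634.4 - 2.4Ps. Setting this equal to supply: 634.4 - 2.4Ps = -503 + 7Ps, so Ps = 121.
Buyers pay Pb = 121 − 47 = 74; x' = -503 + 7·121 = 344.
The subsidy expands output by 344 − 260 = 84 past the efficient level; on those units the gap between marginal cost and willingness to pay runs from 0 up to 47.
DWL = ½ × 47 × 84 = 1974.

Deadweight loss = €1974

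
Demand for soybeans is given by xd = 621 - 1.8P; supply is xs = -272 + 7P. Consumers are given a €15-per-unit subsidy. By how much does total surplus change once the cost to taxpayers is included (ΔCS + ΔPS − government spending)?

Pre-subsidy: 621 - 1.8P = -272 + 7P gives P* = 4465/44, x* = 19287/44.
With the rebate, buyers effectively pay Pb = Ps − 15, where Ps is the price sellers receive.
Demand in terms of Ps becomes xd = 621 − 1.8(Ps − 15) = 648 - 1.8Ps. Setting this equal to supply: 648 - 1.8Ps = -272 + 7Ps, so Ps = 1150/11.
Buyers pay Pb = 1150/11 − 15 = 985/11; x' = -272 + 7·(1150/11) = 5058/11.
ΔCS = ½(19287/44 + 5058/11)(4465/44 − 985/11) = 20747475/3872; ΔPS = ½(19287/44 + 5058/11)(1150/11 − 4465/44) = 5335065/3872.
Government spending = 15 × 5058/11 = 75870/11.
Net change = 20747475/3872 + 5335065/3872 − 75870/11 = -14175/88. The loss equals the DWL triangle ½·15·945/44.

Net change in total surplus = -14175/88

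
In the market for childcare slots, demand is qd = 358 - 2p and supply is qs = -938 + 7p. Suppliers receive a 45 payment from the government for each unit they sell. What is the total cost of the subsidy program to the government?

Pre-subsidy: 358 - 2p = -938 + 7p gives p* = 144, q* = 70.
With the subsidy, sellers receive ps = pb + 45 for each unit, where pb is the price buyers pay.
Supply in terms of pb becomes qs = -938 + 7(pb + 45) = -623 + 7pb. Setting this equal to demand: 358 - 2pb = -623 + 7pb, so pb = 109.
Sellers receive ps = 109 + 45 = 154; q' = 358 − 2·109 = 140.
Government outlay = subsidy × quantity = 45 × 140 = 6300.

Government cost = 6300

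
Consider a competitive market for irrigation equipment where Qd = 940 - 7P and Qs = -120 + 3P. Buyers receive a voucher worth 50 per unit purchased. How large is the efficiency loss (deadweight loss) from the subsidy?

Pre-subsidy: 940 - 7P = -120 + 3P gives P* = 106, Q* = 198.
With the rebate, buyers effectively pay Pb = Ps − 50, where Ps is the price sellers receive.
Demand in terms of Ps becomes Qd = 940 − 7(Ps − 50) = 1290 - 7Ps. Setting this equal to supply: 1290 - 7Ps = -120 + 3Ps, so Ps = 141.
Buyers pay Pb = 141 − 50 = 91; Q' = -120 + 3·141 = 303.
The subsidy expands output by 303 − 198 = 105 past the efficient level; on those units the gap between marginal cost and willingness to pay runs from 0 up to 50.
DWL = ½ × 50 × 105 = 2625.

Deadweight loss = 2625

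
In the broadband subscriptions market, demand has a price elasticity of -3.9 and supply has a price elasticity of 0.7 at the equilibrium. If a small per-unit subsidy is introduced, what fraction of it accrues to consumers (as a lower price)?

For a small subsidy around the equilibrium, the benefit split depends on the relative slopes, which at a point are proportional to the elasticities.
Buyer share = εs/(εs + |εd|) = 0.7/(0.7 + 3.9) = 7/46; seller share = |εd|/(εs + |εd|) = 39/46.

Consumer share = 7/46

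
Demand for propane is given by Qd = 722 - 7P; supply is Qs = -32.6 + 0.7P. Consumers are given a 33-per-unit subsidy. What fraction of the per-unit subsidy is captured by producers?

Producer share = 10/11

Pre-subsidy: 722 - 7P = -32.6 + 0.7P gives P* = 98, Q* = 36.
With the rebate, buyers effectively pay Pb = Ps − 33, where Ps is the price sellers receive.
Demand in terms of Ps becomes Qd = 722 − 7(Ps − 33) = 953 - 7Ps. Setting this equal to supply: 953 - 7Ps = -32.6 + 0.7Ps, so Ps = 128.
Buyers pay Pb = 128 − 33 = 95; Q' = -32.6 + 0.7·128 = 57.
Buyers' price falls by P* − Pb = 98 − 95 = 3; sellers' price rises by Ps − P* = 128 − 98 = 30.
So producers capture 30/33 = 10/11 of each unit of subsidy.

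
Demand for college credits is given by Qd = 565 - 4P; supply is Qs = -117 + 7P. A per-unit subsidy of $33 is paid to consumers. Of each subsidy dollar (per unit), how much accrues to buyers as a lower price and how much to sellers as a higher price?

Buyers gain $21 per unit; sellers gain $12 per unit

Pre-subsidy: 565 - 4P = -117 + 7P gives P* = 62, Q* = 317.
With the rebate, buyers effectively pay Pb = Ps − 33, where Ps is the price sellers receive.
Demand in terms of Ps becomes Qd = 565 − 4(Ps − 33) = 697 - 4Ps. Setting this equal to supply: 697 - 4Ps = -117 + 7Ps, so Ps = 74.
Buyers pay Pb = 74 − 33 = 41; Q' = -117 + 7·74 = 401.
Buyers' price falls by P* − Pb = 62 − 41 = 21; sellers' price rises by Ps − P* = 74 − 62 = 12.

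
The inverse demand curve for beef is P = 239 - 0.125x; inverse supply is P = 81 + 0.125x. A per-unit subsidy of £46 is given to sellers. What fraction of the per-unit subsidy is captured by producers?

Producer share = 0.5

Pre-subsidy: 239 - 0.125x = 81 + 0.125x gives x* = 632 and P* = 160.
With the subsidy, sellers receive Ps = Pb + 46 for each unit, where Pb is the price buyers pay.
On the curves, Pb = 239 - 0.125x and Ps = 81 + 0.125x; the wedge Ps − Pb = 46 gives 81 + 0.125x − (239 - 0.125x) = 46, so x' = 816.
Then Pb = 239 − 0.125·816 = 137 and Ps = 81 + 0.125·816 = 183.
Buyers' price falls by P* − Pb = 160 − 137 = 23; sellers' price rises by Ps − P* = 183 − 160 = 23.
So producers capture 23/46 = 0.5 of each unit of subsidy.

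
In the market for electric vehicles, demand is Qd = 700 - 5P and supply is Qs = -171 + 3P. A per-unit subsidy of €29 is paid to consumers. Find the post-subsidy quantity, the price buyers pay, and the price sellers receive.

Pre-subsidy: 700 - 5P = -171 + 3P gives P* = 108.875, Q* = 155.625.
With the rebate, buyers effectively pay Pb = Ps − 29, where Ps is the price sellers receive.
Demand in terms of Ps becomes Qd = 700 − 5(Ps − 29) = 845 - 5Ps. Setting this equal to supply: 845 - 5Ps = -171 + 3Ps, so Ps = 127.
Buyers pay Pb = 127 − 29 = 98; Q' = -171 + 3·127 = 210.

Q' = 210; buyers pay €98; sellers receive €127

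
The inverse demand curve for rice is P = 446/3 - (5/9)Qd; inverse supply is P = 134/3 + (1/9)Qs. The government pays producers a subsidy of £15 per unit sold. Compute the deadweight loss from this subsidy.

Pre-subsidy: 446/3 - (5/9)Q = 134/3 + (1/9)Q gives Q* = 156 and P* = 62.
With the subsidy, sellers receive Ps = Pb + 15 for each unit, where Pb is the price buyers pay.
On the curves, Pb = 446/3 - (5/9)Q and Ps = 134/3 + (1/9)Q; the wedge Ps − Pb = 15 gives 134/3 + (1/9)Q − (446/3 - (5/9)Q) = 15, so Q' = 178.5.
Then Pb = 446/3 − (5/9)·178.5 = 49.5 and Ps = 134/3 + (1/9)·178.5 = 64.5.
The subsidy expands output by 178.5 − 156 = 22.5 past the efficient level; on those units the gap between marginal cost and willingness to pay runs from 0 up to 15.
DWL = ½ × 15 × 22.5 = 168.75.

Deadweight loss = £168.75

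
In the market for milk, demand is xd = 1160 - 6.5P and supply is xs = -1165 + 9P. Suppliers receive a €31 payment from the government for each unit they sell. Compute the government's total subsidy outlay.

Pre-subsidy: 1160 - 6.5P = -1165 + 9P gives P* = 150, x* = 185.
With the subsidy, sellers receive Ps = Pb + 31 for each unit, where Pb is the price buyers pay.
Supply in terms of Pb becomes xs = -1165 + 9(Pb + 31) = -886 + 9Pb. Setting this equal to demand: 1160 - 6.5Pb = -886 + 9Pb, so Pb = 132.
Sellers receive Ps = 132 + 31 = 163; x' = 1160 − 6.5·132 = 302.
Government outlay = subsidy × quantity = 31 × 302 = 9362.

Government cost = €9362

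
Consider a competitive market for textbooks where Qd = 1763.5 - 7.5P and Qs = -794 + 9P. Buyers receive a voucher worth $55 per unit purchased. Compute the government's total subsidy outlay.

Government cost = $45430

Pre-subsidy: 1763.5 - 7.5P = -794 + 9P gives P* = 155, Q* = 601.
With the rebate, buyers effectively pay Pb = Ps − 55, where Ps is the price sellers receive.
Demand in terms of Ps becomes Qd = 1763.5 − 7.5(Ps − 55) = 2176 - 7.5Ps. Setting this equal to supply: 2176 - 7.5Ps = -794 + 9Ps, so Ps = 180.
Buyers pay Pb = 180 − 55 = 125; Q' = -794 + 9·180 = 826.
Government outlay = subsidy × quantity = 55 × 826 = 45430.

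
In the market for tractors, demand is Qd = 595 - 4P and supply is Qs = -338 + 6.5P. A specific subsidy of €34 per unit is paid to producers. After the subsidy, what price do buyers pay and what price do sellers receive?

Buyers pay 1424/21; sellers receive 2138/21

Pre-subsidy: 595 - 4P = -338 + 6.5P gives P* = 622/7, Q* = 1677/7.
With the subsidy, sellers receive Ps = Pb + 34 for each unit, where Pb is the price buyers pay.
Supply in terms of Pb becomes Qs = -338 + 6.5(Pb + 34) = -117 + 6.5Pb. Setting this equal to demand: 595 - 4Pb = -117 + 6.5Pb, so Pb = 1424/21.
Sellers receive Ps = 1424/21 + 34 = 2138/21; Q' = 595 − 4·(1424/21) = 6799/21.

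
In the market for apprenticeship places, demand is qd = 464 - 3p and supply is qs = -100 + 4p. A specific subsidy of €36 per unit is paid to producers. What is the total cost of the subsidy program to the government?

Pre-subsidy: 464 - 3p = -100 + 4p gives p* = 564/7, q* = 1556/7.
With the subsidy, sellers receive ps = pb + 36 for each unit, where pb is the price buyers pay.
Supply in terms of pb becomes qs = -100 + 4(pb + 36) = 44 + 4pb. Setting this equal to demand: 464 - 3pb = 44 + 4pb, so pb = 60.
Sellers receive ps = 60 + 36 = 96; q' = 464 − 3·60 = 284.
Government outlay = subsidy × quantity = 36 × 284 = 10224.

Government cost = €10224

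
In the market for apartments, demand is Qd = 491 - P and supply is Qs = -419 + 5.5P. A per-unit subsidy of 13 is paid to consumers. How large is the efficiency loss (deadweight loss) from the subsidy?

Pre-subsidy: 491 - P = -419 + 5.5P gives P* = 140, Q* = 351.
With the rebate, buyers effectively pay Pb = Ps − 13, where Ps is the price sellers receive.
Demand in terms of Ps becomes Qd = 491 − 1(Ps − 13) = 504 - Ps. Setting this equal to supply: 504 - Ps = -419 + 5.5Ps, so Ps = 142.
Buyers pay Pb = 142 − 13 = 129; Q' = -419 + 5.5·142 = 362.
The subsidy expands output by 362 − 351 = 11 past the efficient level; on those units the gap between marginal cost and willingness to pay runs from 0 up to 13.
DWL = ½ × 13 × 11 = 71.5.

Deadweight loss = 71.5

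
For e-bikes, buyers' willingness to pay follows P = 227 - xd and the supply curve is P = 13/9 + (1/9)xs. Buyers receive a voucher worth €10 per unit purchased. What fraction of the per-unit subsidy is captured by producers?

Producer share = 0.1

Pre-subsidy: 227 - x = 13/9 + (1/9)x gives x* = 203 and P* = 24.
With the rebate, buyers effectively pay Pb = Ps − 10, where Ps is the price sellers receive.
On the curves, Pb = 227 - x and Ps = 13/9 + (1/9)x; the wedge Ps − Pb = 10 gives 13/9 + (1/9)x − (227 - x) = 10, so x' = 212.
Then Pb = 227 − 1·212 = 15 and Ps = 13/9 + (1/9)·212 = 25.
Buyers' price falls by P* − Pb = 24 − 15 = 9; sellers' price rises by Ps − P* = 25 − 24 = 1.
So producers capture 1/10 = 0.1 of each unit of subsidy.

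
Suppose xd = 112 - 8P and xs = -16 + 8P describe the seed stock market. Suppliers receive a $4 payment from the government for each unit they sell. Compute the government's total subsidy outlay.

Pre-subsidy: 112 - 8P = -16 + 8P gives P* = 8, x* = 48.
With the subsidy, sellers receive Ps = Pb + 4 for each unit, where Pb is the price buyers pay.
Supply in terms of Pb becomes xs = -16 + 8(Pb + 4) = 16 + 8Pb. Setting this equal to demand: 112 - 8Pb = 16 + 8Pb, so Pb = 6.
Sellers receive Ps = 6 + 4 = 10; x' = 112 − 8·6 = 64.
Government outlay = subsidy × quantity = 4 × 64 = 256.

Government cost = $256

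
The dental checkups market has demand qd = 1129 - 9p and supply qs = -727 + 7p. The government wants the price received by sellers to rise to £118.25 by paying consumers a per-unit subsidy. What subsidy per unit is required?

Required subsidy s = £4 per unit

At a seller price of 118.25, quantity supplied is -727 + 7·118.25 = 100.75.
Buyers absorb 100.75 only when they pay pb with 1129 − 9·pb = 100.75, i.e. pb = 114.25.
s = ps − pb = 118.25 − 114.25 = 4.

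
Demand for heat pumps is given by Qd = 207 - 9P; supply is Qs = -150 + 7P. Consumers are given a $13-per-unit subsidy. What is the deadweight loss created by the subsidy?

Pre-subsidy: 207 - 9P = -150 + 7P gives P* = 22.3125, Q* = 6.1875.
With the rebate, buyers effectively pay Pb = Ps − 13, where Ps is the price sellers receive.
Demand in terms of Ps becomes Qd = 207 − 9(Ps − 13) = 324 - 9Ps. Setting this equal to supply: 324 - 9Ps = -150 + 7Ps, so Ps = 29.625.
Buyers pay Pb = 29.625 − 13 = 16.625; Q' = -150 + 7·29.625 = 57.375.
The subsidy expands output by 57.375 − 6.1875 = 51.1875 past the efficient level; on those units the gap between marginal cost and willingness to pay runs from 0 up to 13.
DWL = ½ × 13 × 51.1875 = 332.71875.

Deadweight loss = $332.71875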